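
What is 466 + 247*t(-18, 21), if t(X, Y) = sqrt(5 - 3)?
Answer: 466 + 247*sqrt(2) ≈ 815.31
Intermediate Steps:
t(X, Y) = sqrt(2)
466 + 247*t(-18, 21) = 466 + 247*sqrt(2)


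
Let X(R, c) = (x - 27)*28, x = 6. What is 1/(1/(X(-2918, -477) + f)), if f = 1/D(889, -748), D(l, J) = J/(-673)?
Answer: -439151/748 ≈ -587.10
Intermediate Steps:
D(l, J) = -J/673 (D(l, J) = J*(-1/673) = -J/673)
X(R, c) = -588 (X(R, c) = (6 - 27)*28 = -21*28 = -588)
f = 673/748 (f = 1/(-1/673*(-748)) = 1/(748/673) = 673/748 ≈ 0.89973)
1/(1/(X(-2918, -477) + f)) = 1/(1/(-588 + 673/748)) = 1/(1/(-439151/748)) = 1/(-748/439151) = -439151/748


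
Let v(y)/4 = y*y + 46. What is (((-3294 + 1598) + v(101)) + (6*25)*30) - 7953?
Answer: 35839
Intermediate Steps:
v(y) = 184 + 4*y² (v(y) = 4*(y*y + 46) = 4*(y² + 46) = 4*(46 + y²) = 184 + 4*y²)
(((-3294 + 1598) + v(101)) + (6*25)*30) - 7953 = (((-3294 + 1598) + (184 + 4*101²)) + (6*25)*30) - 7953 = ((-1696 + (184 + 4*10201)) + 150*30) - 7953 = ((-1696 + (184 + 40804)) + 4500) - 7953 = ((-1696 + 40988) + 4500) - 7953 = (39292 + 4500) - 7953 = 43792 - 7953 = 35839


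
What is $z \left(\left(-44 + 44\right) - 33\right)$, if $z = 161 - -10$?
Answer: $-5643$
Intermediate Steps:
$z = 171$ ($z = 161 + 10 = 171$)
$z \left(\left(-44 + 44\right) - 33\right) = 171 \left(\left(-44 + 44\right) - 33\right) = 171 \left(0 - 33\right) = 171 \left(-33\right) = -5643$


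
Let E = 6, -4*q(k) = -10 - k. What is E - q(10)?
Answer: 1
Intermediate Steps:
q(k) = 5/2 + k/4 (q(k) = -(-10 - k)/4 = 5/2 + k/4)
E - q(10) = 6 - (5/2 + (1/4)*10) = 6 - (5/2 + 5/2) = 6 - 1*5 = 6 - 5 = 1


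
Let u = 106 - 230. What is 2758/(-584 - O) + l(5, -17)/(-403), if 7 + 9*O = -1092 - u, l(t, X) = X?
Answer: -3310163/575081 ≈ -5.7560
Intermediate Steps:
u = -124
O = -325/3 (O = -7/9 + (-1092 - 1*(-124))/9 = -7/9 + (-1092 + 124)/9 = -7/9 + (⅑)*(-968) = -7/9 - 968/9 = -325/3 ≈ -108.33)
2758/(-584 - O) + l(5, -17)/(-403) = 2758/(-584 - 1*(-325/3)) - 17/(-403) = 2758/(-584 + 325/3) - 17*(-1/403) = 2758/(-1427/3) + 17/403 = 2758*(-3/1427) + 17/403 = -8274/1427 + 17/403 = -3310163/575081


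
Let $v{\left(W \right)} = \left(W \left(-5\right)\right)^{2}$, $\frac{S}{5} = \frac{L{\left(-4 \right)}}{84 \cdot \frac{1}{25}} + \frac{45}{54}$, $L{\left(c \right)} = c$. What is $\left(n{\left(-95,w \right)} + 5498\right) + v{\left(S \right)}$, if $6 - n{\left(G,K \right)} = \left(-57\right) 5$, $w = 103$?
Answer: $\frac{1150269}{196} \approx 5868.7$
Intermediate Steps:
$n{\left(G,K \right)} = 291$ ($n{\left(G,K \right)} = 6 - \left(-57\right) 5 = 6 - -285 = 6 + 285 = 291$)
$S = - \frac{25}{14}$ ($S = 5 \left(- \frac{4}{84 \cdot \frac{1}{25}} + \frac{45}{54}\right) = 5 \left(- \frac{4}{84 \cdot \frac{1}{25}} + 45 \cdot \frac{1}{54}\right) = 5 \left(- \frac{4}{\frac{84}{25}} + \frac{5}{6}\right) = 5 \left(\left(-4\right) \frac{25}{84} + \frac{5}{6}\right) = 5 \left(- \frac{25}{21} + \frac{5}{6}\right) = 5 \left(- \frac{5}{14}\right) = - \frac{25}{14} \approx -1.7857$)
$v{\left(W \right)} = 25 W^{2}$ ($v{\left(W \right)} = \left(- 5 W\right)^{2} = 25 W^{2}$)
$\left(n{\left(-95,w \right)} + 5498\right) + v{\left(S \right)} = \left(291 + 5498\right) + 25 \left(- \frac{25}{14}\right)^{2} = 5789 + 25 \cdot \frac{625}{196} = 5789 + \frac{15625}{196} = \frac{1150269}{196}$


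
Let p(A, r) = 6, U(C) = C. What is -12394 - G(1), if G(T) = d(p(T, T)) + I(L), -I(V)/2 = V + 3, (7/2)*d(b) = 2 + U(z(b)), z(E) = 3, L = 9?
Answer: -86600/7 ≈ -12371.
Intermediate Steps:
d(b) = 10/7 (d(b) = 2*(2 + 3)/7 = (2/7)*5 = 10/7)
I(V) = -6 - 2*V (I(V) = -2*(V + 3) = -2*(3 + V) = -6 - 2*V)
G(T) = -158/7 (G(T) = 10/7 + (-6 - 2*9) = 10/7 + (-6 - 18) = 10/7 - 24 = -158/7)
-12394 - G(1) = -12394 - 1*(-158/7) = -12394 + 158/7 = -86600/7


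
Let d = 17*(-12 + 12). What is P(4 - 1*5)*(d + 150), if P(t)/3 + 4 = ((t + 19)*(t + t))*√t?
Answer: -1800 - 16200*I ≈ -1800.0 - 16200.0*I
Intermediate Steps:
P(t) = -12 + 6*t^(3/2)*(19 + t) (P(t) = -12 + 3*(((t + 19)*(t + t))*√t) = -12 + 3*(((19 + t)*(2*t))*√t) = -12 + 3*((2*t*(19 + t))*√t) = -12 + 3*(2*t^(3/2)*(19 + t)) = -12 + 6*t^(3/2)*(19 + t))
d = 0 (d = 17*0 = 0)
P(4 - 1*5)*(d + 150) = (-12 + 6*(4 - 1*5)^(5/2) + 114*(4 - 1*5)^(3/2))*(0 + 150) = (-12 + 6*(4 - 5)^(5/2) + 114*(4 - 5)^(3/2))*150 = (-12 + 6*(-1)^(5/2) + 114*(-1)^(3/2))*150 = (-12 + 6*I + 114*(-I))*150 = (-12 + 6*I - 114*I)*150 = (-12 - 108*I)*150 = -1800 - 16200*I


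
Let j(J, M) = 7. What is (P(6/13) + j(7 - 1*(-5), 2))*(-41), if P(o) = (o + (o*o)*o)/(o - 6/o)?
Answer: -7855559/27547 ≈ -285.17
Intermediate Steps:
P(o) = (o + o³)/(o - 6/o) (P(o) = (o + o²*o)/(o - 6/o) = (o + o³)/(o - 6/o))
(P(6/13) + j(7 - 1*(-5), 2))*(-41) = (((6/13)² + (6/13)⁴)/(-6 + (6/13)²) + 7)*(-41) = ((36/169 + 1296/28561)/(-6 + 36/169) + 7)*(-41) = ((7380/28561)/(-978/169) + 7)*(-41) = (-169/978*7380/28561 + 7)*(-41) = (-1230/27547 + 7)*(-41) = (191599/27547)*(-41) = -7855559/27547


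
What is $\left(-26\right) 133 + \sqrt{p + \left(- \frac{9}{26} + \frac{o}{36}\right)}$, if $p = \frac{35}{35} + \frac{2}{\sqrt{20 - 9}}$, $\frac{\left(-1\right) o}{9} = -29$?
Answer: $-3458 + \frac{\sqrt{646503 + 14872 \sqrt{11}}}{286} \approx -3455.1$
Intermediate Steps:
$o = 261$ ($o = \left(-9\right) \left(-29\right) = 261$)
$p = 1 + \frac{2 \sqrt{11}}{11}$ ($p = 35 \cdot \frac{1}{35} + \frac{2}{\sqrt{11}} = 1 + 2 \frac{\sqrt{11}}{11} = 1 + \frac{2 \sqrt{11}}{11} \approx 1.603$)
$\left(-26\right) 133 + \sqrt{p + \left(- \frac{9}{26} + \frac{o}{36}\right)} = \left(-26\right) 133 + \sqrt{\left(1 + \frac{2 \sqrt{11}}{11}\right) + \left(- \frac{9}{26} + \frac{261}{36}\right)} = -3458 + \sqrt{\left(1 + \frac{2 \sqrt{11}}{11}\right) + \left(\left(-9\right) \frac{1}{26} + 261 \cdot \frac{1}{36}\right)} = -3458 + \sqrt{\left(1 + \frac{2 \sqrt{11}}{11}\right) + \left(- \frac{9}{26} + \frac{29}{4}\right)} = -3458 + \sqrt{\left(1 + \frac{2 \sqrt{11}}{11}\right) + \frac{359}{52}} = -3458 + \sqrt{\frac{411}{52} + \frac{2 \sqrt{11}}{11}}$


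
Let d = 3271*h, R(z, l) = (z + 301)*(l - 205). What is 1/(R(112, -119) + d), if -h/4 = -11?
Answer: 1/10112 ≈ 9.8892e-5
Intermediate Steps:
h = 44 (h = -4*(-11) = 44)
R(z, l) = (-205 + l)*(301 + z) (R(z, l) = (301 + z)*(-205 + l) = (-205 + l)*(301 + z))
d = 143924 (d = 3271*44 = 143924)
1/(R(112, -119) + d) = 1/((-61705 - 205*112 + 301*(-119) - 119*112) + 143924) = 1/((-61705 - 22960 - 35819 - 13328) + 143924) = 1/(-133812 + 143924) = 1/10112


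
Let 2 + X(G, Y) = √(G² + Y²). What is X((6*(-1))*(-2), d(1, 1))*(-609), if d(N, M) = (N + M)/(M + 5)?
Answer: 1218 - 203*√1297 ≈ -6092.8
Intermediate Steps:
d(N, M) = (M + N)/(5 + M)
X(G, Y) = -2 + √(G² + Y²)
X((6*(-1))*(-2), d(1, 1))*(-609) = (-2 + √(((6*(-1))*(-2))² + ((1 + 1)/(5 + 1))²))*(-609) = (-2 + √((-6*(-2))² + (2/6)²))*(-609) = (-2 + √(12² + ((⅙)*2)²))*(-609) = (-2 + √(144 + (⅓)²))*(-609) = (-2 + √(144 + ⅑))*(-609) = (-2 + √(1297/9))*(-609) = (-2 + √1297/3)*(-609) = 1218 - 203*√1297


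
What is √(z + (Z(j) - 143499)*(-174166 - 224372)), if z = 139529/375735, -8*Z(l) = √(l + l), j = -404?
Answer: √(32295492110371875651060 + 56264315622691050*I*√202)/751470 ≈ 2.3914e+5 + 2.9607*I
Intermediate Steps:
Z(l) = -√2*√l/8 (Z(l) = -√(l + l)/8 = -√2*√l/8)
z = 139529/375735 (z = 139529*(1/375735) = 139529/375735 ≈ 0.37135)
√(z + (Z(j) - 143499)*(-174166 - 224372)) = √(139529/375735 + (-√2*√(-404)/8 - 143499)*(-174166 - 224372)) = √(139529/375735 + (-√2*2*I*√101/8 - 143499)*(-398538)) = √(139529/375735 + (-I*√202/4 - 143499)*(-398538)) = √(139529/375735 + (-143499 - I*√202/4)*(-398538)) = √(139529/375735 + (57189804462 + 199269*I*√202/2)) = √(21488211179669099/375735 + 199269*I*√202/2)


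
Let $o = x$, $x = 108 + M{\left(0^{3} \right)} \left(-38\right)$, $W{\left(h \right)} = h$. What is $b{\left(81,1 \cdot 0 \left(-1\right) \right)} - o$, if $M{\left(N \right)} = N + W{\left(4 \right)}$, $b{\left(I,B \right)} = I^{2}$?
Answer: $6605$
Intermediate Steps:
$M{\left(N \right)} = 4 + N$ ($M{\left(N \right)} = N + 4 = 4 + N$)
$x = -44$ ($x = 108 + \left(4 + 0^{3}\right) \left(-38\right) = 108 + \left(4 + 0\right) \left(-38\right) = 108 + 4 \left(-38\right) = 108 - 152 = -44$)
$o = -44$
$b{\left(81,1 \cdot 0 \left(-1\right) \right)} - o = 81^{2} - -44 = 6561 + 44 = 6605$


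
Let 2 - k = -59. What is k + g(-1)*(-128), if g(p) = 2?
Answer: -195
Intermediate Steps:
k = 61 (k = 2 - 1*(-59) = 2 + 59 = 61)
k + g(-1)*(-128) = 61 + 2*(-128) = 61 - 256 = -195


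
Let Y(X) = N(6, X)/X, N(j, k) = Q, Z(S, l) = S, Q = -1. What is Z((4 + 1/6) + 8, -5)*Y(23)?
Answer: -73/138 ≈ -0.52899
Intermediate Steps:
N(j, k) = -1
Y(X) = -1/X
Z((4 + 1/6) + 8, -5)*Y(23) = ((4 + 1/6) + 8)*(-1/23) = ((4 + ⅙) + 8)*(-1*1/23) = (25/6 + 8)*(-1/23) = (73/6)*(-1/23) = -73/138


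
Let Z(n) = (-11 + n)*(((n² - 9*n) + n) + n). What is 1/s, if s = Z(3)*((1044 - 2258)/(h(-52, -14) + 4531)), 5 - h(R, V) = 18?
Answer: -753/19424 ≈ -0.038767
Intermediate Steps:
h(R, V) = -13 (h(R, V) = 5 - 1*18 = 5 - 18 = -13)
Z(n) = (-11 + n)*(n² - 7*n) (Z(n) = (-11 + n)*((n² - 8*n) + n) = (-11 + n)*(n² - 7*n))
s = -19424/753 (s = (3*(77 + 3² - 18*3))*((1044 - 2258)/(-13 + 4531)) = (3*(77 + 9 - 54))*(-1214/4518) = (3*32)*(-1214*1/4518) = 96*(-607/2259) = -19424/753 ≈ -25.795)
1/s = 1/(-19424/753) = -753/19424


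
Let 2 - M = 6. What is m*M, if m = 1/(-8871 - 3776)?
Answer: 4/12647 ≈ 0.00031628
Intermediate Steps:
M = -4 (M = 2 - 1*6 = 2 - 6 = -4)
m = -1/12647 (m = 1/(-12647) = -1/12647 ≈ -7.9070e-5)
m*M = -1/12647*(-4) = 4/12647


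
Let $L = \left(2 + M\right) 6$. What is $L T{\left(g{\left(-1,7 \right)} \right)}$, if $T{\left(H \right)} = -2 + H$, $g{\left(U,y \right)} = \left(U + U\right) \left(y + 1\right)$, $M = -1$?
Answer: $-108$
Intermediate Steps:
$g{\left(U,y \right)} = 2 U \left(1 + y\right)$
$L = 6$ ($L = \left(2 - 1\right) 6 = 1 \cdot 6 = 6$)
$L T{\left(g{\left(-1,7 \right)} \right)} = 6 \left(-2 + 2 \left(-1\right) \left(1 + 7\right)\right) = 6 \left(-2 + 2 \left(-1\right) 8\right) = 6 \left(-2 - 16\right) = 6 \left(-18\right) = -108$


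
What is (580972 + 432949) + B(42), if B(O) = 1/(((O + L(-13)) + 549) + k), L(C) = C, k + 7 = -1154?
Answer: 591115942/583 ≈ 1.0139e+6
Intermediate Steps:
k = -1161 (k = -7 - 1154 = -1161)
B(O) = 1/(-625 + O) (B(O) = 1/(((O - 13) + 549) - 1161) = 1/(((-13 + O) + 549) - 1161) = 1/((536 + O) - 1161) = 1/(-625 + O))
(580972 + 432949) + B(42) = (580972 + 432949) + 1/(-625 + 42) = 1013921 + 1/(-583) = 1013921 - 1/583 = 591115942/583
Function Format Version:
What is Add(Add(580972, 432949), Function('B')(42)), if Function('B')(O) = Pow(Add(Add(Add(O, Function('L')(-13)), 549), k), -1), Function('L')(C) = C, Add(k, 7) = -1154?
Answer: Rational(591115942, 583) ≈ 1.0139e+6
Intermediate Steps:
k = -1161 (k = Add(-7, -1154) = -1161)
Function('B')(O) = Pow(Add(-625, O), -1) (Function('B')(O) = Pow(Add(Add(Add(O, -13), 549), -1161), -1) = Pow(Add(Add(Add(-13, O), 549), -1161), -1) = Pow(Add(Add(536, O), -1161), -1) = Pow(Add(-625, O), -1))
Add(Add(580972, 432949), Function('B')(42)) = Add(Add(580972, 432949), Pow(Add(-625, 42), -1)) = Add(1013921, Pow(-583, -1)) = Add(1013921, Rational(-1, 583)) = Rational(591115942, 583)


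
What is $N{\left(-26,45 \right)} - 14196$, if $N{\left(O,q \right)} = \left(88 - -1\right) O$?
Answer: $-16510$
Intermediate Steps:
$N{\left(O,q \right)} = 89 O$ ($N{\left(O,q \right)} = \left(88 + 1\right) O = 89 O$)
$N{\left(-26,45 \right)} - 14196 = 89 \left(-26\right) - 14196 = -2314 - 14196 = -16510$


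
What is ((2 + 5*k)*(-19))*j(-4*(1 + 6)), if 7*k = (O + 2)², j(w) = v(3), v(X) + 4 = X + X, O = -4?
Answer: -1292/7 ≈ -184.57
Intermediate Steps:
v(X) = -4 + 2*X (v(X) = -4 + (X + X) = -4 + 2*X)
j(w) = 2 (j(w) = -4 + 2*3 = -4 + 6 = 2)
k = 4/7 (k = (-4 + 2)²/7 = (⅐)*(-2)² = (⅐)*4 = 4/7 ≈ 0.57143)
((2 + 5*k)*(-19))*j(-4*(1 + 6)) = ((2 + 5*(4/7))*(-19))*2 = ((2 + 20/7)*(-19))*2 = ((34/7)*(-19))*2 = -646/7*2 = -1292/7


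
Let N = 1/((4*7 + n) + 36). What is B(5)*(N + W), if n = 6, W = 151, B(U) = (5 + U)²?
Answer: 105710/7 ≈ 15101.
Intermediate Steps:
N = 1/70 (N = 1/((4*7 + 6) + 36) = 1/((28 + 6) + 36) = 1/(34 + 36) = 1/70 ≈ 0.014286)
B(5)*(N + W) = (5 + 5)²*(1/70 + 151) = 10²*(10571/70) = 100*(10571/70) = 105710/7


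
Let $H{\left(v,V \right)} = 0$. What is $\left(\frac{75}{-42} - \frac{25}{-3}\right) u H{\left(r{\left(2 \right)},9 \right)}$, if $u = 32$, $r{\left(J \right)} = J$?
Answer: $0$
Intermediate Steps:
$\left(\frac{75}{-42} - \frac{25}{-3}\right) u H{\left(r{\left(2 \right)},9 \right)} = \left(\frac{75}{-42} - \frac{25}{-3}\right) 32 \cdot 0 = \left(75 \left(- \frac{1}{42}\right) - - \frac{25}{3}\right) 0 = \left(- \frac{25}{14} + \frac{25}{3}\right) 0 = \frac{275}{42} \cdot 0 = 0$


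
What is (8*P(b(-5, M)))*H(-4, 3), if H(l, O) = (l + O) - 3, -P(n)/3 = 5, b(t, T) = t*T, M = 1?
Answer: 480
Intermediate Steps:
b(t, T) = T*t
P(n) = -15 (P(n) = -3*5 = -15)
H(l, O) = -3 + O + l (H(l, O) = (O + l) - 3 = -3 + O + l)
(8*P(b(-5, M)))*H(-4, 3) = (8*(-15))*(-3 + 3 - 4) = -120*(-4) = 480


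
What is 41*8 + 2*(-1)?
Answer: 326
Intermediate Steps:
41*8 + 2*(-1) = 328 - 2 = 326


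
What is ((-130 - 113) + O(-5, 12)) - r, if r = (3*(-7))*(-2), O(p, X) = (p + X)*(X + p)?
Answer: -236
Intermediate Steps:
O(p, X) = (X + p)**2 (O(p, X) = (X + p)*(X + p) = (X + p)**2)
r = 42 (r = -21*(-2) = 42)
((-130 - 113) + O(-5, 12)) - r = ((-130 - 113) + (12 - 5)**2) - 1*42 = (-243 + 7**2) - 42 = (-243 + 49) - 42 = -194 - 42 = -236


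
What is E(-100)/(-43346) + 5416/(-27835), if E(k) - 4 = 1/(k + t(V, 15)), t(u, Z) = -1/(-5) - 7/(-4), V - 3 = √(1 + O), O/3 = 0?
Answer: -230292968768/1183008459755 ≈ -0.19467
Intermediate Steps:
O = 0 (O = 3*0 = 0)
V = 4 (V = 3 + √(1 + 0) = 3 + √1 = 3 + 1 = 4)
t(u, Z) = 39/20 (t(u, Z) = -1*(-⅕) - 7*(-¼) = ⅕ + 7/4 = 39/20)
E(k) = 4 + 1/(39/20 + k) (E(k) = 4 + 1/(k + 39/20) = 4 + 1/(39/20 + k))
E(-100)/(-43346) + 5416/(-27835) = (16*(11 + 5*(-100))/(39 + 20*(-100)))/(-43346) + 5416/(-27835) = (16*(11 - 500)/(39 - 2000))*(-1/43346) + 5416*(-1/27835) = (16*(-489)/(-1961))*(-1/43346) - 5416/27835 = (16*(-1/1961)*(-489))*(-1/43346) - 5416/27835 = (7824/1961)*(-1/43346) - 5416/27835 = -3912/42500753 - 5416/27835 = -230292968768/1183008459755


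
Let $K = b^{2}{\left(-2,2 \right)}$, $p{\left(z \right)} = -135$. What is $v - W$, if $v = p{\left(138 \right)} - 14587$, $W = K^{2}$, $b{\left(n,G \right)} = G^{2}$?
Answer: $-14978$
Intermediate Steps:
$K = 16$ ($K = \left(2^{2}\right)^{2} = 4^{2} = 16$)
$W = 256$ ($W = 16^{2} = 256$)
$v = -14722$ ($v = -135 - 14587 = -14722$)
$v - W = -14722 - 256 = -14978$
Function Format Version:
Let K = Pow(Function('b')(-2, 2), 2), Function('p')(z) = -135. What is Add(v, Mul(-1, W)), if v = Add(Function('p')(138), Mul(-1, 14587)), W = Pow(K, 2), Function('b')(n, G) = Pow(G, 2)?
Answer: -14978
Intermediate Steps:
K = 16 (K = Pow(Pow(2, 2), 2) = Pow(4, 2) = 16)
W = 256 (W = Pow(16, 2) = 256)
v = -14722 (v = Add(-135, Mul(-1, 14587)) = Add(-135, -14587) = -14722)
Add(v, Mul(-1, W)) = Add(-14722, Mul(-1, 256)) = Add(-14722, -256) = -14978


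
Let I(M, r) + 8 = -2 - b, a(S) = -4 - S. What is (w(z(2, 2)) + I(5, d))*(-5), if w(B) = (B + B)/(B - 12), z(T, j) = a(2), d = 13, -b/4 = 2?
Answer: 20/3 ≈ 6.6667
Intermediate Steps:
b = -8 (b = -4*2 = -8)
z(T, j) = -6 (z(T, j) = -4 - 1*2 = -4 - 2 = -6)
w(B) = 2*B/(-12 + B) (w(B) = (2*B)/(-12 + B) = 2*B/(-12 + B))
I(M, r) = -2 (I(M, r) = -8 + (-2 - 1*(-8)) = -8 + (-2 + 8) = -8 + 6 = -2)
(w(z(2, 2)) + I(5, d))*(-5) = (2*(-6)/(-12 - 6) - 2)*(-5) = (2*(-6)/(-18) - 2)*(-5) = (2*(-6)*(-1/18) - 2)*(-5) = (⅔ - 2)*(-5) = -4/3*(-5) = 20/3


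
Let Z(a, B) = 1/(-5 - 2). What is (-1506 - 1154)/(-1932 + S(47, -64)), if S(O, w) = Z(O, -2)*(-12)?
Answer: 4655/3378 ≈ 1.3780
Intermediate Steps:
Z(a, B) = -1/7 (Z(a, B) = 1/(-7) = -1/7)
S(O, w) = 12/7 (S(O, w) = -1/7*(-12) = 12/7)
(-1506 - 1154)/(-1932 + S(47, -64)) = (-1506 - 1154)/(-1932 + 12/7) = -2660/(-13512/7) = -2660*(-7/13512) = 4655/3378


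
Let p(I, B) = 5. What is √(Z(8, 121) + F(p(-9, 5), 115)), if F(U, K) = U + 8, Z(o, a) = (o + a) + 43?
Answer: √185 ≈ 13.601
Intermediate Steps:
Z(o, a) = 43 + a + o (Z(o, a) = (a + o) + 43 = 43 + a + o)
F(U, K) = 8 + U
√(Z(8, 121) + F(p(-9, 5), 115)) = √((43 + 121 + 8) + (8 + 5)) = √(172 + 13) = √185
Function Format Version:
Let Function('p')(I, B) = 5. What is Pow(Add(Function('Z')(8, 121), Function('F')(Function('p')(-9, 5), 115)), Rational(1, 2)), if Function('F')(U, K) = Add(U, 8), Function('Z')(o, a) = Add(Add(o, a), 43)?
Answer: Pow(185, Rational(1, 2)) ≈ 13.601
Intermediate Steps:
Function('Z')(o, a) = Add(43, a, o) (Function('Z')(o, a) = Add(Add(a, o), 43) = Add(43, a, o))
Function('F')(U, K) = Add(8, U)
Pow(Add(Function('Z')(8, 121), Function('F')(Function('p')(-9, 5), 115)), Rational(1, 2)) = Pow(Add(Add(43, 121, 8), Add(8, 5)), Rational(1, 2)) = Pow(Add(172, 13), Rational(1, 2)) = Pow(185, Rational(1, 2))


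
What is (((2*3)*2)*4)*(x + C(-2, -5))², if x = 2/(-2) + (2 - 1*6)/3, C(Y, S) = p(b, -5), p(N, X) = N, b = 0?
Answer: 784/3 ≈ 261.33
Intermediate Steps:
C(Y, S) = 0
x = -7/3 (x = 2*(-½) + (2 - 6)*(⅓) = -1 - 4*⅓ = -1 - 4/3 = -7/3 ≈ -2.3333)
(((2*3)*2)*4)*(x + C(-2, -5))² = (((2*3)*2)*4)*(-7/3 + 0)² = ((6*2)*4)*(-7/3)² = (12*4)*(49/9) = 48*(49/9) = 784/3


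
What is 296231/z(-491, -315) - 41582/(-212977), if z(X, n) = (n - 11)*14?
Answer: -62900609439/972027028 ≈ -64.711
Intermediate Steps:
z(X, n) = -154 + 14*n (z(X, n) = (-11 + n)*14 = -154 + 14*n)
296231/z(-491, -315) - 41582/(-212977) = 296231/(-154 + 14*(-315)) - 41582/(-212977) = 296231/(-154 - 4410) - 41582*(-1/212977) = 296231/(-4564) + 41582/212977 = 296231*(-1/4564) + 41582/212977 = -296231/4564 + 41582/212977 = -62900609439/972027028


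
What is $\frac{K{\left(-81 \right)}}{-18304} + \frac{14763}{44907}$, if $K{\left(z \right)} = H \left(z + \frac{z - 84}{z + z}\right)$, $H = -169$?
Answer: $- \frac{466310971}{1138123008} \approx -0.40972$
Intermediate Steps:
$K{\left(z \right)} = - 169 z - \frac{169 \left(-84 + z\right)}{2 z}$ ($K{\left(z \right)} = - 169 \left(z + \frac{z - 84}{z + z}\right) = - 169 \left(z + \frac{-84 + z}{2 z}\right) = - 169 z - \frac{169 \left(-84 + z\right)}{2 z}$)
$\frac{K{\left(-81 \right)}}{-18304} + \frac{14763}{44907} = \frac{- \frac{169}{2} - -13689 + \frac{7098}{-81}}{-18304} + \frac{14763}{44907} = \left(- \frac{169}{2} + 13689 + 7098 \left(- \frac{1}{81}\right)\right) \left(- \frac{1}{18304}\right) + 14763 \cdot \frac{1}{44907} = \left(- \frac{169}{2} + 13689 - \frac{2366}{27}\right) \left(- \frac{1}{18304}\right) + \frac{4921}{14969} = \frac{729911}{54} \left(- \frac{1}{18304}\right) + \frac{4921}{14969} = - \frac{56147}{76032} + \frac{4921}{14969} = - \frac{466310971}{1138123008}$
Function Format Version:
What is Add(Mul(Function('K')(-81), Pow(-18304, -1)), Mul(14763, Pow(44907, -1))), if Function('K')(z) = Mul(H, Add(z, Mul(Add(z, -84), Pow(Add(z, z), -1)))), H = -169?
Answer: Rational(-466310971, 1138123008) ≈ -0.40972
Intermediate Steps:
Function('K')(z) = Add(Mul(-169, z), Mul(Rational(-169, 2), Pow(z, -1), Add(-84, z))) (Function('K')(z) = Mul(-169, Add(z, Mul(Add(z, -84), Pow(Add(z, z), -1)))) = Mul(-169, Add(z, Mul(Add(-84, z), Pow(Mul(2, z), -1)))) = Mul(-169, Add(z, Mul(Add(-84, z), Mul(Rational(1, 2), Pow(z, -1))))) = Mul(-169, Add(z, Mul(Rational(1, 2), Pow(z, -1), Add(-84, z)))) = Add(Mul(-169, z), Mul(Rational(-169, 2), Pow(z, -1), Add(-84, z))))
Add(Mul(Function('K')(-81), Pow(-18304, -1)), Mul(14763, Pow(44907, -1))) = Add(Mul(Add(Rational(-169, 2), Mul(-169, -81), Mul(7098, Pow(-81, -1))), Pow(-18304, -1)), Mul(14763, Pow(44907, -1))) = Add(Mul(Add(Rational(-169, 2), 13689, Mul(7098, Rational(-1, 81))), Rational(-1, 18304)), Mul(14763, Rational(1, 44907))) = Add(Mul(Add(Rational(-169, 2), 13689, Rational(-2366, 27)), Rational(-1, 18304)), Rational(4921, 14969)) = Add(Mul(Rational(729911, 54), Rational(-1, 18304)), Rational(4921, 14969)) = Add(Rational(-56147, 76032), Rational(4921, 14969)) = Rational(-466310971, 1138123008)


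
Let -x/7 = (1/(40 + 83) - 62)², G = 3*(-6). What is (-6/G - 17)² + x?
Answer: -134260625/5043 ≈ -26623.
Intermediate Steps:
G = -18
x = -406984375/15129 (x = -7*(1/(40 + 83) - 62)² = -7*(1/123 - 62)² = -7*(-7625/123)² = -7*58140625/15129 = -406984375/15129 ≈ -26901.)
(-6/G - 17)² + x = (-6/(-18) - 17)² - 406984375/15129 = (-6*(-1/18) - 17)² - 406984375/15129 = (⅓ - 17)² - 406984375/15129 = (-50/3)² - 406984375/15129 = 2500/9 - 406984375/15129 = -134260625/5043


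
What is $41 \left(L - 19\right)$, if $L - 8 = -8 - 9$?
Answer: $-1148$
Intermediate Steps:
$L = -9$ ($L = 8 - 17 = -9$)
$41 \left(L - 19\right) = 41 \left(-9 - 19\right) = 41 \left(-28\right) = -1148$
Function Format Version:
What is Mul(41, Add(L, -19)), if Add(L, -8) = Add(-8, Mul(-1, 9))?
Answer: -1148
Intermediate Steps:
L = -9 (L = Add(8, Add(-8, Mul(-1, 9))) = Add(8, Add(-8, -9)) = Add(8, -17) = -9)
Mul(41, Add(L, -19)) = Mul(41, Add(-9, -19)) = Mul(41, -28) = -1148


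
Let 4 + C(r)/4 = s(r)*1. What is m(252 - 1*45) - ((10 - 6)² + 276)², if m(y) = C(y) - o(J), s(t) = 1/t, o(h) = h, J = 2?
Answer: -17653370/207 ≈ -85282.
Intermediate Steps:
C(r) = -16 + 4/r (C(r) = -16 + 4*(1/r) = -16 + 4/r)
m(y) = -18 + 4/y (m(y) = (-16 + 4/y) - 1*2 = (-16 + 4/y) - 2 = -18 + 4/y)
m(252 - 1*45) - ((10 - 6)² + 276)² = (-18 + 4/(252 - 1*45)) - ((10 - 6)² + 276)² = (-18 + 4/(252 - 45)) - (4² + 276)² = (-18 + 4/207) - (16 + 276)² = (-18 + 4*(1/207)) - 1*292² = (-18 + 4/207) - 1*85264 = -3722/207 - 85264 = -17653370/207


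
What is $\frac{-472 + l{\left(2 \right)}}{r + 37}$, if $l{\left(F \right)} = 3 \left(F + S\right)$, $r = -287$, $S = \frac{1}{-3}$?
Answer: $\frac{467}{250} \approx 1.868$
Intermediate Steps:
$S = - \frac{1}{3} \approx -0.33333$
$l{\left(F \right)} = -1 + 3 F$ ($l{\left(F \right)} = 3 \left(F - \frac{1}{3}\right) = 3 \left(- \frac{1}{3} + F\right) = -1 + 3 F$)
$\frac{-472 + l{\left(2 \right)}}{r + 37} = \frac{-472 + \left(-1 + 3 \cdot 2\right)}{-287 + 37} = \frac{-472 + \left(-1 + 6\right)}{-250} = \left(-472 + 5\right) \left(- \frac{1}{250}\right) = \left(-467\right) \left(- \frac{1}{250}\right) = \frac{467}{250}$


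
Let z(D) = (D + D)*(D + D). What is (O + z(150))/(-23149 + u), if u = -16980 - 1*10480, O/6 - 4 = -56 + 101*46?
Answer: -117564/50609 ≈ -2.3230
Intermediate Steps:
O = 27564 (O = 24 + 6*(-56 + 101*46) = 24 + 6*(-56 + 4646) = 24 + 6*4590 = 24 + 27540 = 27564)
u = -27460 (u = -16980 - 10480 = -27460)
z(D) = 4*D² (z(D) = (2*D)*(2*D) = 4*D²)
(O + z(150))/(-23149 + u) = (27564 + 4*150²)/(-23149 - 27460) = (27564 + 4*22500)/(-50609) = (27564 + 90000)*(-1/50609) = 117564*(-1/50609) = -117564/50609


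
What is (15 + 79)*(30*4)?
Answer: 11280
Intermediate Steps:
(15 + 79)*(30*4) = 94*120 = 11280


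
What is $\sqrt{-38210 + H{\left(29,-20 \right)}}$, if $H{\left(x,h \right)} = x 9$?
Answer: $i \sqrt{37949} \approx 194.8 i$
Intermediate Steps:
$H{\left(x,h \right)} = 9 x$
$\sqrt{-38210 + H{\left(29,-20 \right)}} = \sqrt{-38210 + 9 \cdot 29} = \sqrt{-38210 + 261} = \sqrt{-37949} = i \sqrt{37949}$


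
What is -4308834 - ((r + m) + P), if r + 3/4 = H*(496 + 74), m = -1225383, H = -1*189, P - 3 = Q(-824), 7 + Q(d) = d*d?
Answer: -14618769/4 ≈ -3.6547e+6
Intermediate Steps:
Q(d) = -7 + d² (Q(d) = -7 + d*d = -7 + d²)
P = 678972 (P = 3 + (-7 + (-824)²) = 3 + (-7 + 678976) = 3 + 678969 = 678972)
H = -189
r = -430923/4 (r = -¾ - 189*(496 + 74) = -¾ - 189*570 = -¾ - 107730 = -430923/4 ≈ -1.0773e+5)
-4308834 - ((r + m) + P) = -4308834 - ((-430923/4 - 1225383) + 678972) = -4308834 - (-5332455/4 + 678972) = -4308834 - 1*(-2616567/4) = -4308834 + 2616567/4 = -14618769/4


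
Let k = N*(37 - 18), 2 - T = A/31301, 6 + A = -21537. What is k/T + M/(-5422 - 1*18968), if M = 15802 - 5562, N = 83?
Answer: 120306965723/205229655 ≈ 586.21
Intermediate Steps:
A = -21543 (A = -6 - 21537 = -21543)
T = 84145/31301 (T = 2 - (-21543)/31301 = 2 - 1*(-21543/31301) = 2 + 21543/31301 = 84145/31301 ≈ 2.6883)
M = 10240
k = 1577 (k = 83*(37 - 18) = 83*19 = 1577)
k/T + M/(-5422 - 1*18968) = 1577/(84145/31301) + 10240/(-5422 - 1*18968) = 1577*(31301/84145) + 10240/(-5422 - 18968) = 49361677/84145 + 10240/(-24390) = 49361677/84145 + 10240*(-1/24390) = 49361677/84145 - 1024/2439 = 120306965723/205229655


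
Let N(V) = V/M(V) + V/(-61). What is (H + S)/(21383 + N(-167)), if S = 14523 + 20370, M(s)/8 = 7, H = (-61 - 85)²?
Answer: 192009944/73043493 ≈ 2.6287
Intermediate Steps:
H = 21316 (H = (-146)² = 21316)
M(s) = 56 (M(s) = 8*7 = 56)
S = 34893
N(V) = 5*V/3416 (N(V) = V/56 + V/(-61) = V*(1/56) + V*(-1/61) = V/56 - V/61 = 5*V/3416)
(H + S)/(21383 + N(-167)) = (21316 + 34893)/(21383 + (5/3416)*(-167)) = 56209/(21383 - 835/3416) = 56209/(73043493/3416) = 56209*(3416/73043493) = 192009944/73043493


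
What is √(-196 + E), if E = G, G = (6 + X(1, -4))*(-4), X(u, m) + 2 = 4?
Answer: 2*I*√57 ≈ 15.1*I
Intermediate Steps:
X(u, m) = 2 (X(u, m) = -2 + 4 = 2)
G = -32 (G = (6 + 2)*(-4) = 8*(-4) = -32)
E = -32
√(-196 + E) = √(-196 - 32) = √(-228) = 2*I*√57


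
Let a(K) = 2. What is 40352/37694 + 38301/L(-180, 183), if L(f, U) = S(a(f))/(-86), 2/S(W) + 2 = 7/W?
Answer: -93119763811/37694 ≈ -2.4704e+6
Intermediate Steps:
S(W) = 2/(-2 + 7/W)
L(f, U) = -2/129 (L(f, U) = -2*2/(-7 + 2*2)/(-86) = -2*2/(-7 + 4)*(-1/86) = -2*2/(-3)*(-1/86) = -2*2*(-⅓)*(-1/86) = (4/3)*(-1/86) = -2/129)
40352/37694 + 38301/L(-180, 183) = 40352/37694 + 38301/(-2/129) = 40352*(1/37694) + 38301*(-129/2) = 20176/18847 - 4940829/2 = -93119763811/37694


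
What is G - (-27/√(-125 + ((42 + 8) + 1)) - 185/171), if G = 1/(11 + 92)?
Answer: 19226/17613 - 27*I*√74/74 ≈ 1.0916 - 3.1387*I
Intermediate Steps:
G = 1/103 ≈ 0.0097087
G - (-27/√(-125 + ((42 + 8) + 1)) - 185/171) = 1/103 - (-27/√(-125 + ((42 + 8) + 1)) - 185/171) = 1/103 - (-27/√(-125 + (50 + 1)) - 185*1/171) = 1/103 - (-27/√(-125 + 51) - 185/171) = 1/103 - (-27*(-I*√74/74) - 185/171) = 1/103 - (-(-27)*I*√74/74 - 185/171) = 1/103 - (27*I*√74/74 - 185/171) = 1/103 - (-185/171 + 27*I*√74/74) = 1/103 + (185/171 - 27*I*√74/74) = 19226/17613 - 27*I*√74/74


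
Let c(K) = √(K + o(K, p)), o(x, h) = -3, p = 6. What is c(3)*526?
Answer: 0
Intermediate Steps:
c(K) = √(-3 + K) (c(K) = √(K - 3) = √(-3 + K))
c(3)*526 = √(-3 + 3)*526 = √0*526 = 0*526 = 0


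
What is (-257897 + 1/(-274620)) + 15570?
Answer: -66547840741/274620 ≈ -2.4233e+5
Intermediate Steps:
(-257897 + 1/(-274620)) + 15570 = (-257897 - 1/274620) + 15570 = -70823674141/274620 + 15570 = -66547840741/274620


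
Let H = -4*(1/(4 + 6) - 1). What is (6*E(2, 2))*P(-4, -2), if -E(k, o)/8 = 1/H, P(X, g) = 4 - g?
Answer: -80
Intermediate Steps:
H = 18/5 (H = -4*(1/10 - 1) = -4*(⅒ - 1) = -4*(-9/10) = 18/5 ≈ 3.6000)
E(k, o) = -20/9 (E(k, o) = -8/18/5 = -8*5/18 = -20/9)
(6*E(2, 2))*P(-4, -2) = (6*(-20/9))*(4 - 1*(-2)) = -40*(4 + 2)/3 = -40/3*6 = -80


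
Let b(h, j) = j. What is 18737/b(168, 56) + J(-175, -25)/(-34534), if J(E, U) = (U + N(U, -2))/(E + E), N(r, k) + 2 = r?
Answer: 8088294371/24173800 ≈ 334.59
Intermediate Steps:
N(r, k) = -2 + r
J(E, U) = (-2 + 2*U)/(2*E) (J(E, U) = (U + (-2 + U))/(E + E) = (-2 + 2*U)/((2*E)) = (-2 + 2*U)*(1/(2*E)) = (-2 + 2*U)/(2*E))
18737/b(168, 56) + J(-175, -25)/(-34534) = 18737/56 + ((-1 - 25)/(-175))/(-34534) = 18737*(1/56) - 1/175*(-26)*(-1/34534) = 18737/56 + (26/175)*(-1/34534) = 18737/56 - 13/3021725 = 8088294371/24173800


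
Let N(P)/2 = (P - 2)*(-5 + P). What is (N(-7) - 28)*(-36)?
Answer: -6768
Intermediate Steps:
N(P) = 2*(-5 + P)*(-2 + P) (N(P) = 2*((P - 2)*(-5 + P)) = 2*((-2 + P)*(-5 + P)) = 2*((-5 + P)*(-2 + P)) = 2*(-5 + P)*(-2 + P))
(N(-7) - 28)*(-36) = ((20 - 14*(-7) + 2*(-7)**2) - 28)*(-36) = ((20 + 98 + 2*49) - 28)*(-36) = ((20 + 98 + 98) - 28)*(-36) = (216 - 28)*(-36) = 188*(-36) = -6768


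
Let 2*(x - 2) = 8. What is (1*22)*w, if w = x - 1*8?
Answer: -44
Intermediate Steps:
x = 6 (x = 2 + (½)*8 = 2 + 4 = 6)
w = -2 (w = 6 - 1*8 = 6 - 8 = -2)
(1*22)*w = (1*22)*(-2) = 22*(-2) = -44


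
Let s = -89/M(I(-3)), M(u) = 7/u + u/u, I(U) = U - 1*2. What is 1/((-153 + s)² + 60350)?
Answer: 4/260721 ≈ 1.5342e-5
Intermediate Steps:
I(U) = -2 + U (I(U) = U - 2 = -2 + U)
M(u) = 1 + 7/u (M(u) = 7/u + 1 = 1 + 7/u)
s = 445/2 (s = -89*(-2 - 3)/(7 + (-2 - 3)) = -89*(-5/(7 - 5)) = -89/((-⅕*2)) = -89/(-⅖) = -89*(-5/2) = 445/2 ≈ 222.50)
1/((-153 + s)² + 60350) = 1/((-153 + 445/2)² + 60350) = 1/((139/2)² + 60350) = 1/(19321/4 + 60350) = 1/(260721/4) = 4/260721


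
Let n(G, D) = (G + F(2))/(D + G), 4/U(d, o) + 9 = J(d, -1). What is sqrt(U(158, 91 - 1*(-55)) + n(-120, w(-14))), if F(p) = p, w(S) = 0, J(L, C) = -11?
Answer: sqrt(705)/30 ≈ 0.88506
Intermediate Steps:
U(d, o) = -1/5 (U(d, o) = 4/(-9 - 11) = 4/(-20) = 4*(-1/20) = -1/5)
n(G, D) = (2 + G)/(D + G) (n(G, D) = (G + 2)/(D + G) = (2 + G)/(D + G))
sqrt(U(158, 91 - 1*(-55)) + n(-120, w(-14))) = sqrt(-1/5 + (2 - 120)/(0 - 120)) = sqrt(-1/5 - 118/(-120)) = sqrt(-1/5 - 1/120*(-118)) = sqrt(-1/5 + 59/60) = sqrt(47/60) = sqrt(705)/30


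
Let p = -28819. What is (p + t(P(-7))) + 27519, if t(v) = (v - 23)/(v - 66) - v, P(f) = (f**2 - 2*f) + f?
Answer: -13593/10 ≈ -1359.3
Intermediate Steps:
P(f) = f**2 - f
t(v) = -v + (-23 + v)/(-66 + v) (t(v) = (-23 + v)/(-66 + v) - v = -v + (-23 + v)/(-66 + v))
(p + t(P(-7))) + 27519 = (-28819 + (-23 - (-7*(-1 - 7))**2 + 67*(-7*(-1 - 7)))/(-66 - 7*(-1 - 7))) + 27519 = (-28819 + (-23 - (-7*(-8))**2 + 67*(-7*(-8)))/(-66 - 7*(-8))) + 27519 = (-28819 + (-23 - 1*56**2 + 67*56)/(-66 + 56)) + 27519 = (-28819 + (-23 - 1*3136 + 3752)/(-10)) + 27519 = (-28819 - (-23 - 3136 + 3752)/10) + 27519 = (-28819 - 1/10*593) + 27519 = (-28819 - 593/10) + 27519 = -288783/10 + 27519 = -13593/10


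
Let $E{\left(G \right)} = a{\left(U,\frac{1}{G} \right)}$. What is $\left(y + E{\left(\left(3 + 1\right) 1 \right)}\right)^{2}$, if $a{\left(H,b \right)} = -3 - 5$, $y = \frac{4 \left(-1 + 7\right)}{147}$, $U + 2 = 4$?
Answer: $\frac{147456}{2401} \approx 61.414$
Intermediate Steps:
$U = 2$ ($U = -2 + 4 = 2$)
$y = \frac{8}{49}$ ($y = 4 \cdot 6 \cdot \frac{1}{147} = 24 \cdot \frac{1}{147} = \frac{8}{49} \approx 0.16327$)
$a{\left(H,b \right)} = -8$ ($a{\left(H,b \right)} = -3 - 5 = -8$)
$E{\left(G \right)} = -8$
$\left(y + E{\left(\left(3 + 1\right) 1 \right)}\right)^{2} = \left(\frac{8}{49} - 8\right)^{2} = \left(- \frac{384}{49}\right)^{2} = \frac{147456}{2401}$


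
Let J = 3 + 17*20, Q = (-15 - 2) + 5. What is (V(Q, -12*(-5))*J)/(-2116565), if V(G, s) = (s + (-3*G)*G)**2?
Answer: -47465712/2116565 ≈ -22.426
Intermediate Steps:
Q = -12 (Q = -17 + 5 = -12)
V(G, s) = (s - 3*G**2)**2
J = 343 (J = 3 + 340 = 343)
(V(Q, -12*(-5))*J)/(-2116565) = ((-(-12)*(-5) + 3*(-12)**2)**2*343)/(-2116565) = ((-1*60 + 3*144)**2*343)*(-1/2116565) = ((-60 + 432)**2*343)*(-1/2116565) = (372**2*343)*(-1/2116565) = (138384*343)*(-1/2116565) = 47465712*(-1/2116565) = -47465712/2116565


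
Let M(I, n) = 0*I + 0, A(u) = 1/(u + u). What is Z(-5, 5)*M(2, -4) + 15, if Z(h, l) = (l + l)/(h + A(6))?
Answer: 15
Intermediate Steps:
A(u) = 1/(2*u)
Z(h, l) = 2*l/(1/12 + h) (Z(h, l) = (l + l)/(h + (½)/6) = (2*l)/(h + (½)*(⅙)) = (2*l)/(h + 1/12) = (2*l)/(1/12 + h) = 2*l/(1/12 + h))
M(I, n) = 0 (M(I, n) = 0 + 0 = 0)
Z(-5, 5)*M(2, -4) + 15 = (24*5/(1 + 12*(-5)))*0 + 15 = (24*5/(1 - 60))*0 + 15 = (24*5/(-59))*0 + 15 = (24*5*(-1/59))*0 + 15 = -120/59*0 + 15 = 0 + 15 = 15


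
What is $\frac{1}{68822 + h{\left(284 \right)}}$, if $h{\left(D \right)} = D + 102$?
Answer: $\frac{1}{69208} \approx 1.4449 \cdot 10^{-5}$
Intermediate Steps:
$h{\left(D \right)} = 102 + D$
$\frac{1}{68822 + h{\left(284 \right)}} = \frac{1}{68822 + \left(102 + 284\right)} = \frac{1}{68822 + 386} = \frac{1}{69208}$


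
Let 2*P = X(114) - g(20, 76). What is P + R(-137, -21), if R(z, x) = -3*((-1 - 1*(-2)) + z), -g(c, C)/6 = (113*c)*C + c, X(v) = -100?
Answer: 515698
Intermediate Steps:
g(c, C) = -6*c - 678*C*c (g(c, C) = -6*((113*c)*C + c) = -6*(113*C*c + c) = -6*(c + 113*C*c) = -6*c - 678*C*c)
P = 515290 (P = (-100 - (-6)*20*(1 + 113*76))/2 = (-100 - (-6)*20*(1 + 8588))/2 = (-100 - (-6)*20*8589)/2 = (-100 - 1*(-1030680))/2 = (-100 + 1030680)/2 = (½)*1030580 = 515290)
R(z, x) = -3 - 3*z (R(z, x) = -3*((-1 + 2) + z) = -3*(1 + z) = -3 - 3*z)
P + R(-137, -21) = 515290 + (-3 - 3*(-137)) = 515290 + (-3 + 411) = 515290 + 408 = 515698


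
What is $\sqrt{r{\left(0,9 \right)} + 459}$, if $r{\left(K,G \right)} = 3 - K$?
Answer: $\sqrt{462} \approx 21.494$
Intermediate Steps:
$\sqrt{r{\left(0,9 \right)} + 459} = \sqrt{\left(3 - 0\right) + 459} = \sqrt{\left(3 + 0\right) + 459} = \sqrt{3 + 459} = \sqrt{462}$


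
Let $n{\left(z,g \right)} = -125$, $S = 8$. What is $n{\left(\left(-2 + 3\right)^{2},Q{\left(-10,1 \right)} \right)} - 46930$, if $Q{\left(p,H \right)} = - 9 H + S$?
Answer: $-47055$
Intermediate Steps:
$Q{\left(p,H \right)} = 8 - 9 H$ ($Q{\left(p,H \right)} = - 9 H + 8 = 8 - 9 H$)
$n{\left(\left(-2 + 3\right)^{2},Q{\left(-10,1 \right)} \right)} - 46930 = -125 - 46930 = -47055$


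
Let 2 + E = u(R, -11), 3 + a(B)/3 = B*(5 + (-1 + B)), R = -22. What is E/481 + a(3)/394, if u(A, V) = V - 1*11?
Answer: 8259/94757 ≈ 0.087160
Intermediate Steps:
u(A, V) = -11 + V (u(A, V) = V - 11 = -11 + V)
a(B) = -9 + 3*B*(4 + B) (a(B) = -9 + 3*(B*(5 + (-1 + B))) = -9 + 3*(B*(4 + B)) = -9 + 3*B*(4 + B))
E = -24 (E = -2 + (-11 - 11) = -2 - 22 = -24)
E/481 + a(3)/394 = -24/481 + (-9 + 3*3² + 12*3)/394 = -24*1/481 + (-9 + 3*9 + 36)*(1/394) = -24/481 + (-9 + 27 + 36)*(1/394) = -24/481 + 54*(1/394) = -24/481 + 27/197 = 8259/94757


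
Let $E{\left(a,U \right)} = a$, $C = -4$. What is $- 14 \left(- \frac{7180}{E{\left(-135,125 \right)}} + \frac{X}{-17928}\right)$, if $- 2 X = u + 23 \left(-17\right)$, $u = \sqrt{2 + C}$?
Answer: $- \frac{4448773}{5976} - \frac{7 i \sqrt{2}}{17928} \approx -744.44 - 0.00055218 i$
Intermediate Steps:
$u = i \sqrt{2}$ ($u = \sqrt{2 - 4} = \sqrt{-2} = i \sqrt{2} \approx 1.4142 i$)
$X = \frac{391}{2} - \frac{i \sqrt{2}}{2}$ ($X = - \frac{i \sqrt{2} + 23 \left(-17\right)}{2} = - \frac{i \sqrt{2} - 391}{2} = - \frac{-391 + i \sqrt{2}}{2} = \frac{391}{2} - \frac{i \sqrt{2}}{2} \approx 195.5 - 0.70711 i$)
$- 14 \left(- \frac{7180}{E{\left(-135,125 \right)}} + \frac{X}{-17928}\right) = - 14 \left(- \frac{7180}{-135} + \frac{\frac{391}{2} - \frac{i \sqrt{2}}{2}}{-17928}\right) = - 14 \left(\left(-7180\right) \left(- \frac{1}{135}\right) + \left(\frac{391}{2} - \frac{i \sqrt{2}}{2}\right) \left(- \frac{1}{17928}\right)\right) = - 14 \left(\frac{1436}{27} - \left(\frac{391}{35856} - \frac{i \sqrt{2}}{35856}\right)\right) = - 14 \left(\frac{635539}{11952} + \frac{i \sqrt{2}}{35856}\right) = - \frac{4448773}{5976} - \frac{7 i \sqrt{2}}{17928}$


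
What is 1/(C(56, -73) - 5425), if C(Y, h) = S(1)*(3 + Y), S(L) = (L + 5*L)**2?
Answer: -1/3301 ≈ -0.00030294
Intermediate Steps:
S(L) = 36*L**2 (S(L) = (6*L)**2 = 36*L**2)
C(Y, h) = 108 + 36*Y (C(Y, h) = (36*1**2)*(3 + Y) = (36*1)*(3 + Y) = 36*(3 + Y) = 108 + 36*Y)
1/(C(56, -73) - 5425) = 1/((108 + 36*56) - 5425) = 1/((108 + 2016) - 5425) = 1/(2124 - 5425) = 1/(-3301) = -1/3301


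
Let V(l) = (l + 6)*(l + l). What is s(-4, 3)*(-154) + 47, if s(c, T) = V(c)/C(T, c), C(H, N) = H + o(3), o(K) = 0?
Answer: 2605/3 ≈ 868.33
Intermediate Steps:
V(l) = 2*l*(6 + l) (V(l) = (6 + l)*(2*l) = 2*l*(6 + l))
C(H, N) = H (C(H, N) = H + 0 = H)
s(c, T) = 2*c*(6 + c)/T (s(c, T) = (2*c*(6 + c))/T = 2*c*(6 + c)/T)
s(-4, 3)*(-154) + 47 = (2*(-4)*(6 - 4)/3)*(-154) + 47 = (2*(-4)*(1/3)*2)*(-154) + 47 = -16/3*(-154) + 47 = 2464/3 + 47 = 2605/3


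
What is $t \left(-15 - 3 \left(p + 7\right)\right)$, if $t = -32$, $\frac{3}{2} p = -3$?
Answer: $960$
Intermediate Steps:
$p = -2$ ($p = \frac{2}{3} \left(-3\right) = -2$)
$t \left(-15 - 3 \left(p + 7\right)\right) = - 32 \left(-15 - 3 \left(-2 + 7\right)\right) = - 32 \left(-15 - 15\right) = \left(-32\right) \left(-30\right) = 960$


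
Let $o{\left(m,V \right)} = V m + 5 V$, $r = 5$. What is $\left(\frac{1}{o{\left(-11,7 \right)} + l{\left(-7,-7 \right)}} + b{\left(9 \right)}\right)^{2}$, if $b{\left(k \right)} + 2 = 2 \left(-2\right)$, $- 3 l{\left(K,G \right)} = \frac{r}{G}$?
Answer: $\frac{27910089}{769129} \approx 36.288$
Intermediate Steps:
$l{\left(K,G \right)} = - \frac{5}{3 G}$ ($l{\left(K,G \right)} = - \frac{5 \frac{1}{G}}{3} = - \frac{5}{3 G}$)
$o{\left(m,V \right)} = 5 V + V m$
$b{\left(k \right)} = -6$ ($b{\left(k \right)} = -2 + 2 \left(-2\right) = -2 - 4 = -6$)
$\left(\frac{1}{o{\left(-11,7 \right)} + l{\left(-7,-7 \right)}} + b{\left(9 \right)}\right)^{2} = \left(\frac{1}{7 \left(5 - 11\right) - \frac{5}{3 \left(-7\right)}} - 6\right)^{2} = \left(\frac{1}{7 \left(-6\right) - - \frac{5}{21}} - 6\right)^{2} = \left(\frac{1}{-42 + \frac{5}{21}} - 6\right)^{2} = \left(\frac{1}{- \frac{877}{21}} - 6\right)^{2} = \left(- \frac{21}{877} - 6\right)^{2} = \left(- \frac{5283}{877}\right)^{2} = \frac{27910089}{769129}$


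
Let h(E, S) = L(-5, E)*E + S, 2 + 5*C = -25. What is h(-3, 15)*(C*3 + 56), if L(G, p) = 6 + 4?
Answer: -597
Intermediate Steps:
C = -27/5 (C = -⅖ + (⅕)*(-25) = -⅖ - 5 = -27/5 ≈ -5.4000)
L(G, p) = 10
h(E, S) = S + 10*E (h(E, S) = 10*E + S = S + 10*E)
h(-3, 15)*(C*3 + 56) = (15 + 10*(-3))*(-27/5*3 + 56) = (15 - 30)*(-81/5 + 56) = -15*199/5 = -597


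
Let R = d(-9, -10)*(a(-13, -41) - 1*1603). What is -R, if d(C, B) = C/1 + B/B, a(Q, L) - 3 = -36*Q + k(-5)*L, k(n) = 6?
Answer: -11024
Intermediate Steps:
a(Q, L) = 3 - 36*Q + 6*L (a(Q, L) = 3 + (-36*Q + 6*L) = 3 - 36*Q + 6*L)
d(C, B) = 1 + C (d(C, B) = C*1 + 1 = C + 1 = 1 + C)
R = 11024 (R = (1 - 9)*((3 - 36*(-13) + 6*(-41)) - 1*1603) = -8*((3 + 468 - 246) - 1603) = -8*(225 - 1603) = -8*(-1378) = 11024)
-R = -1*11024 = -11024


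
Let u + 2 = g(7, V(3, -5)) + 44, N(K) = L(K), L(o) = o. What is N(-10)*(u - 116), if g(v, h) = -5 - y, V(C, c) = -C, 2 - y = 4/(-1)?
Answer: 850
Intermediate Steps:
N(K) = K
y = 6 (y = 2 - 4/(-1) = 2 - 4*(-1) = 2 - 1*(-4) = 2 + 4 = 6)
g(v, h) = -11 (g(v, h) = -5 - 1*6 = -5 - 6 = -11)
u = 31 (u = -2 + (-11 + 44) = -2 + 33 = 31)
N(-10)*(u - 116) = -10*(31 - 116) = -10*(-85) = 850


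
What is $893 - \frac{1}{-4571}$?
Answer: $\frac{4081904}{4571} \approx 893.0$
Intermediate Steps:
$893 - \frac{1}{-4571} = 893 - - \frac{1}{4571} = 893 + \frac{1}{4571} = \frac{4081904}{4571}$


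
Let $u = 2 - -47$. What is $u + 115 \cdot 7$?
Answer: $854$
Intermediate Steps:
$u = 49$ ($u = 2 + 47 = 49$)
$u + 115 \cdot 7 = 49 + 115 \cdot 7 = 49 + 805 = 854$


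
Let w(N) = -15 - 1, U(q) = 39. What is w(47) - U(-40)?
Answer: -55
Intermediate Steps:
w(N) = -16
w(47) - U(-40) = -16 - 1*39 = -16 - 39 = -55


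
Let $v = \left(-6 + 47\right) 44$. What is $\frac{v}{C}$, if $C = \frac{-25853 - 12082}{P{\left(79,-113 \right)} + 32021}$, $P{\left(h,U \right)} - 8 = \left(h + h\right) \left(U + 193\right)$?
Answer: $- \frac{80582876}{37935} \approx -2124.2$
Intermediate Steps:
$P{\left(h,U \right)} = 8 + 2 h \left(193 + U\right)$ ($P{\left(h,U \right)} = 8 + \left(h + h\right) \left(U + 193\right) = 8 + 2 h \left(193 + U\right)$)
$v = 1804$ ($v = 41 \cdot 44 = 1804$)
$C = - \frac{37935}{44669}$ ($C = \frac{-25853 - 12082}{\left(8 + 386 \cdot 79 + 2 \left(-113\right) 79\right) + 32021} = - \frac{37935}{\left(8 + 30494 - 17854\right) + 32021} = - \frac{37935}{12648 + 32021} = - \frac{37935}{44669} \approx -0.84925$)
$\frac{v}{C} = \frac{1804}{- \frac{37935}{44669}} = 1804 \left(- \frac{44669}{37935}\right) = - \frac{80582876}{37935}$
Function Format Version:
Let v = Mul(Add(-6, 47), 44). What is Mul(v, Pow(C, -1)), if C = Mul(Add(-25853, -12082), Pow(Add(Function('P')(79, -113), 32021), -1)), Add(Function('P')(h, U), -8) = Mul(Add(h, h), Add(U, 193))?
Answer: Rational(-80582876, 37935) ≈ -2124.2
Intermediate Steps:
Function('P')(h, U) = Add(8, Mul(2, h, Add(193, U))) (Function('P')(h, U) = Add(8, Mul(Add(h, h), Add(U, 193))) = Add(8, Mul(Mul(2, h), Add(193, U))) = Add(8, Mul(2, h, Add(193, U))))
v = 1804 (v = Mul(41, 44) = 1804)
C = Rational(-37935, 44669) (C = Mul(Add(-25853, -12082), Pow(Add(Add(8, Mul(386, 79), Mul(2, -113, 79)), 32021), -1)) = Mul(-37935, Pow(Add(Add(8, 30494, -17854), 32021), -1)) = Mul(-37935, Pow(Add(12648, 32021), -1)) = Mul(-37935, Pow(44669, -1)) = Mul(-37935, Rational(1, 44669)) = Rational(-37935, 44669) ≈ -0.84925)
Mul(v, Pow(C, -1)) = Mul(1804, Pow(Rational(-37935, 44669), -1)) = Mul(1804, Rational(-44669, 37935)) = Rational(-80582876, 37935)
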